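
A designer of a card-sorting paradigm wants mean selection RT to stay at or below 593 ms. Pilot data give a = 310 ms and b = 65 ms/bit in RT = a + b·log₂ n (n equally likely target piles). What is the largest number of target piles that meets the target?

20

65·log₂ n ≤ 593 − 310 = 283, giving log₂ n ≤ 4.3538 and n ≤ 20.447. The largest whole number is 20.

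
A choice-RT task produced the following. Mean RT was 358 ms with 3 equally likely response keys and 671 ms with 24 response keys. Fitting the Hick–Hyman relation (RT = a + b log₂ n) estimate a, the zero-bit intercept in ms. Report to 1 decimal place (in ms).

The slope on a log₂ axis is (671 − 358) / (4.5850 − 1.5850) = 104.333 ms/bit.
a = RT₁ − b·log₂ n₁ = 358 − 104.333 × 1.5850 = 192.636 ms.

192.6 ms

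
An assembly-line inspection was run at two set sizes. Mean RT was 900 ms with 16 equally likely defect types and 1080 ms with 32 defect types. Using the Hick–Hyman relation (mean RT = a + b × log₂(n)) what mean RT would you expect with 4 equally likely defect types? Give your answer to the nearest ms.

With log₂ n on the abscissa the relation is linear; from the two conditions:
  b = (1080 − 900) / (log₂ 32 − log₂ 16) = 180 / (5 − 4) = 180 ms/bit
  a = 900 − 180 × 4 = 180 ms
Then RT(4) = 180 + 180 × log₂ 4 = 180 + 180 × 2 ≈ 540.000 ms.

540 ms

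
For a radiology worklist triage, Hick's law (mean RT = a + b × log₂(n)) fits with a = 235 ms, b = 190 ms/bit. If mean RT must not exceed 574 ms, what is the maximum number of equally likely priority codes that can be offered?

Information budget: (574 − 235)/190 = 1.7842 bits, so n ≤ 2^1.7842 = 3.444 → at most 3.

3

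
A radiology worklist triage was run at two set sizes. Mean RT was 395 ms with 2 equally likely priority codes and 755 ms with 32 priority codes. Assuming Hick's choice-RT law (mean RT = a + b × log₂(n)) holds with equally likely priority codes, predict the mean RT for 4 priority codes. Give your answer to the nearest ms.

RT is linear in log₂ n, so two points fix the line:
  b = (755 − 395) / (log₂ 32 − log₂ 2) = 360 / (5 − 1) = 90 ms/bit
  a = 395 − 90 × 1 = 305 ms
Then RT(4) = 305 + 90 × log₂ 4 = 305 + 90 × 2 ≈ 485.000 ms.

485 ms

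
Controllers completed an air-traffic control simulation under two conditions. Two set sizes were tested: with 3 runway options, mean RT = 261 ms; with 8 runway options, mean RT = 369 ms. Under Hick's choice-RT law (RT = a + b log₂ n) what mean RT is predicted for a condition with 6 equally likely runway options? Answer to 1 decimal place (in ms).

RT is linear in log₂ n, so two points fix the line:
  b = (369 − 261) / (log₂ 8 − log₂ 3) = 108 / (3 − 1.5850) = 76.323 ms/bit
  a = 261 − 76.323 × 1.5850 = 140.031 ms
Then RT(6) = 140.031 + 76.323 × log₂ 6 = 140.031 + 76.323 × 2.5850 ≈ 337.323 ms.

337.3 ms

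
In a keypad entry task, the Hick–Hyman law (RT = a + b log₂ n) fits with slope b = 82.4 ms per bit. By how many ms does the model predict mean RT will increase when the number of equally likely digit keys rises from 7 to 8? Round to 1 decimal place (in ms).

ΔRT = (a + b log₂ n₂) − (a + b log₂ n₁) = b·(log₂ n₂ − log₂ n₁).
log₂(8) − log₂(7) = 3 − 2.8074 = 0.1926.
ΔRT = 82.4 × 0.1926 = 15.874 ms.

15.9 ms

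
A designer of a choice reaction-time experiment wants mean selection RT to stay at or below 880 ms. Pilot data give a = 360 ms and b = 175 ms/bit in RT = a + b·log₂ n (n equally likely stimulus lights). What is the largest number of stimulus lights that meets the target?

7

Set 360 + 175·log₂ n ≤ 880 → log₂ n ≤ (880 − 360)/175 = 2.9714.
So n ≤ 2^2.9714 = 7.843; the largest integer n is 7.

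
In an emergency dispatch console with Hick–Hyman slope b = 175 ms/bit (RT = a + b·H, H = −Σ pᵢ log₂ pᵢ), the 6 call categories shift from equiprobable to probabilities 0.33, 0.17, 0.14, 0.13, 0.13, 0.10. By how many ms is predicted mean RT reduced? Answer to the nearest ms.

22 ms

The RT saving is b·ΔH. Equiprobable H₀ = log₂(6) = 2.5850 bits; with the given probabilities H = 2.4570 bits.
b·(H₀ − H) = 175 × (2.5850 − 2.4570) = 22.39 ms.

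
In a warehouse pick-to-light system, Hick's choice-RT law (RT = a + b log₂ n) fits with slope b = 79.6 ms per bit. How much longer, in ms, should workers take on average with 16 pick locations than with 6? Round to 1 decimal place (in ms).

Only the slope matters, since a is common to both: ΔRT = b·log₂(n₂/n₁).
log₂(16) − log₂(6) = 4 − 2.5850 = 1.4150.
ΔRT = 79.6 × 1.4150 = 112.637 ms.

112.6 ms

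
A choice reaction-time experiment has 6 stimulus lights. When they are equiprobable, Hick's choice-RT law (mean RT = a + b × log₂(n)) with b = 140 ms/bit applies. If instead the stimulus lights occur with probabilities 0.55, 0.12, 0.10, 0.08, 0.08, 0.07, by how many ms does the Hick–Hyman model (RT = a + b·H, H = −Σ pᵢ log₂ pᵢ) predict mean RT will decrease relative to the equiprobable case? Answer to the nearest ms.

78 ms

The RT saving is b·ΔH. Equiprobable H₀ = log₂(6) = 2.5850 bits; with the given probabilities H = 2.0252 bits.
b·(H₀ − H) = 140 × (2.5850 − 2.0252) = 78.37 ms.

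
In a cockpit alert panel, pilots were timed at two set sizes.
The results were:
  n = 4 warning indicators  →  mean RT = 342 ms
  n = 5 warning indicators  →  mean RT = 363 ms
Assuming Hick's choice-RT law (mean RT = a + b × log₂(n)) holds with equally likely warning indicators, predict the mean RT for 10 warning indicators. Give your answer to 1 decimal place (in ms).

428.2 ms

Fit slope and intercept:
  b = (363 − 342) / (log₂ 5 − log₂ 4) = 21 / (2.3219 − 2) = 65.232 ms/bit
  a = 342 − 65.232 × 2 = 211.536 ms
Then RT(10) = 211.536 + 65.232 × log₂ 10 = 211.536 + 65.232 × 3.3219 ≈ 428.232 ms.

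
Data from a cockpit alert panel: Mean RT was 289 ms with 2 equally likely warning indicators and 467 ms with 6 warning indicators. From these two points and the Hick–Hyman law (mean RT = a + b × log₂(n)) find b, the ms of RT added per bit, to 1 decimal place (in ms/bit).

112.3 ms/bit

Slope: b = (467 − 289) / (log₂ 6 − log₂ 2) = 178/1.5850 = 112.305 ms/bit.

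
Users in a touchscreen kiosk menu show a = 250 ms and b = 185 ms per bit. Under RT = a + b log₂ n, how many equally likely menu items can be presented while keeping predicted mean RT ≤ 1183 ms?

Information budget: (1183 − 250)/185 = 5.0432 bits, so n ≤ 2^5.0432 = 32.974 → at most 32.

32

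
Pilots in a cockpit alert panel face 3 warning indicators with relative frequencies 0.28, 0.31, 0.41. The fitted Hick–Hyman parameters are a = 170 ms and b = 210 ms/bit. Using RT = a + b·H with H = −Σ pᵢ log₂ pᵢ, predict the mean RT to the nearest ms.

H = 0.28·log₂(1/0.28) + 0.31·log₂(1/0.31) + 0.41·log₂(1/0.41) = 1.5654 bits.
RT = 170 + 210 × 1.5654 = 498.73 ms.

499 ms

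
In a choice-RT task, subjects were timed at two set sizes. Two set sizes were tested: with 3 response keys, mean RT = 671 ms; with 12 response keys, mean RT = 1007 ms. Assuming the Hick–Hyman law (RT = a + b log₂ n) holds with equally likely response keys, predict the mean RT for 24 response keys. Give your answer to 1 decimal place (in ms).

1175.0 ms

With log₂ n on the abscissa the relation is linear; from the two conditions:
  b = (1007 − 671) / (log₂ 12 − log₂ 3) = 336 / (3.5850 − 1.5850) = 168.000 ms/bit
  a = 671 − 168.000 × 1.5850 = 404.726 ms
Then RT(24) = 404.726 + 168.000 × log₂ 24 = 404.726 + 168.000 × 4.5850 ≈ 1175.000 ms.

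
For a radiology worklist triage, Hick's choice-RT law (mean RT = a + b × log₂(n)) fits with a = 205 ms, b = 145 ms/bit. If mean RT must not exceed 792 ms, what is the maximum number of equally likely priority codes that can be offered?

Information budget: (792 − 205)/145 = 4.0483 bits, so n ≤ 2^4.0483 = 16.544 → at most 16.

16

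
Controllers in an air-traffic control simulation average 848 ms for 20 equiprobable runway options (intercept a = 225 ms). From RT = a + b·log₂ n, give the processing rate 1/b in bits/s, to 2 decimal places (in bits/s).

Choice component = 848 − 225 = 623 ms over log₂(20) = 4.3219 bits.
b = 623 / 4.3219 = 144.149 ms/bit, so 1/b = 6.937 bits/s.

6.94 bits/s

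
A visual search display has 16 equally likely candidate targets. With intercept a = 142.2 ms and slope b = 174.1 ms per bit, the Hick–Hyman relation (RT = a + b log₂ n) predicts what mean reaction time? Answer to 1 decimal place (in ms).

log₂(16) = 4 bits, so RT = 142.2 + 174.1 × 4 ≈ 838.600 ms.

838.6 ms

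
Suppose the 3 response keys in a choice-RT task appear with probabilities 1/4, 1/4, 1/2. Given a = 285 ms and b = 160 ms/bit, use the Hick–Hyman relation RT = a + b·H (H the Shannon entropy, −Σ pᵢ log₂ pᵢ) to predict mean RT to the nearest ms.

525 ms

Each term −pᵢ log₂ pᵢ: 0.25·2 + 0.25·2 + 0.5·1; summed, H = 1.500 bits.
Mean RT = a + bH = 285 + 160·1.500 = 525.00 ms.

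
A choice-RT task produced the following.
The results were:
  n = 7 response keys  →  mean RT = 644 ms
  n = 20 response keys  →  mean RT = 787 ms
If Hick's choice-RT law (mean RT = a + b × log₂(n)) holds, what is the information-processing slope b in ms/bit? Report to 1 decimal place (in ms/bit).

The slope on a log₂ axis is (787 − 644) / (4.3219 − 2.8074) = 94.416 ms/bit.

94.4 ms/bit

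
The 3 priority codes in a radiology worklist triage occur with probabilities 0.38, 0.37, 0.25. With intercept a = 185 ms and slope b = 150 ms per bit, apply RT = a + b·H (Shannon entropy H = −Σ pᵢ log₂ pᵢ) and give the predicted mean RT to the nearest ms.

Entropy contributions −pᵢ log₂ pᵢ: 0.5305, 0.5307, 0.5000; sum H = 1.5612 bits.
RT = a + bH = 185 + 150·1.5612 = 419.18 ms.

419 ms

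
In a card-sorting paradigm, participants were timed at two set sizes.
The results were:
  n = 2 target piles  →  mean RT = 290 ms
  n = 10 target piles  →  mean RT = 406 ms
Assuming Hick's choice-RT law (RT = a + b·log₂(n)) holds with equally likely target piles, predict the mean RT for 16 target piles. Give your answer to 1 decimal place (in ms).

With log₂ n on the abscissa the relation is linear; from the two conditions:
  b = (406 − 290) / (log₂ 10 − log₂ 2) = 116 / (3.3219 − 1) = 49.958 ms/bit
  a = 290 − 49.958 × 1 = 240.042 ms
Then RT(16) = 240.042 + 49.958 × log₂ 16 = 240.042 + 49.958 × 4 ≈ 439.875 ms.

439.9 ms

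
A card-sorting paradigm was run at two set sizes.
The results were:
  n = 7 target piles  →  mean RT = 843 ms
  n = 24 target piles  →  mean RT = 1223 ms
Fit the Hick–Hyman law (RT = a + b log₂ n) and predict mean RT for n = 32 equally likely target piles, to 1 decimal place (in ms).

1311.7 ms

Fit slope and intercept:
  b = (1223 − 843) / (log₂ 24 − log₂ 7) = 380 / (4.5850 − 2.8074) = 213.770 ms/bit
  a = 843 − 213.770 × 2.8074 = 242.870 ms
Then RT(32) = 242.870 + 213.770 × log₂ 32 = 242.870 + 213.770 × 5 ≈ 1311.723 ms.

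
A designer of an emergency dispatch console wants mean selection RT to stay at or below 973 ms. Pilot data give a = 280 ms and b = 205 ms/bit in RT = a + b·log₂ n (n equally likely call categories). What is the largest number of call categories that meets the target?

10

205·log₂ n ≤ 973 − 280 = 693, giving log₂ n ≤ 3.3805 and n ≤ 10.414. The largest whole number is 10.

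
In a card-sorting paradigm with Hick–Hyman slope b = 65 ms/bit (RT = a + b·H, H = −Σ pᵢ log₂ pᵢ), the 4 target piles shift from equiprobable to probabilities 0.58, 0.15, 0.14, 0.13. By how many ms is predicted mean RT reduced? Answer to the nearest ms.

The RT saving is b·ΔH. Equiprobable H₀ = log₂(4) = 2.0000 bits; with the given probabilities H = 1.6461 bits.
b·(H₀ − H) = 65 × (2.0000 − 1.6461) = 23.00 ms.

23 ms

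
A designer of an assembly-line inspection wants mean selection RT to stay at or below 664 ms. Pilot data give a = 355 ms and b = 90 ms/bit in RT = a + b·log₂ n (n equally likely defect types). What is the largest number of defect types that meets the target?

10

Set 355 + 90·log₂ n ≤ 664 → log₂ n ≤ (664 − 355)/90 = 3.4333.
So n ≤ 2^3.4333 = 10.803; the largest integer n is 10.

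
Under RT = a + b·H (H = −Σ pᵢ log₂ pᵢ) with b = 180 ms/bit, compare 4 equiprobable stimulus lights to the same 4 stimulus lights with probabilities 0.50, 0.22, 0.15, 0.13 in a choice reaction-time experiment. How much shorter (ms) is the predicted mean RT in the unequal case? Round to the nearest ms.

The RT saving is b·ΔH. Equiprobable H₀ = log₂(4) = 2.0000 bits; with the given probabilities H = 1.7738 bits.
b·(H₀ − H) = 180 × (2.0000 − 1.7738) = 40.72 ms.

41 ms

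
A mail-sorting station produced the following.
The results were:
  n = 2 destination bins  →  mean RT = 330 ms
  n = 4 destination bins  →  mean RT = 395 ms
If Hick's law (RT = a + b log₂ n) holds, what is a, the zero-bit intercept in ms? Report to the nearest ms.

265 ms

Slope: b = (395 − 330) / (log₂ 4 − log₂ 2) = 65/1.0000 = 65 ms/bit.
a = RT₁ − b·log₂ n₁ = 330 − 65 × 1 = 265.000 ms.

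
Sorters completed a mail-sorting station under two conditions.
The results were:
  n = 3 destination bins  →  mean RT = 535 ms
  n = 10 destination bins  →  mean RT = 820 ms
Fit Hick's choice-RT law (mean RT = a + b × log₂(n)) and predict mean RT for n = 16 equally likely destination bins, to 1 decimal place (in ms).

With log₂ n on the abscissa the relation is linear; from the two conditions:
  b = (820 − 535) / (log₂ 10 − log₂ 3) = 285 / (3.3219 − 1.5850) = 164.079 ms/bit
  a = 535 − 164.079 × 1.5850 = 274.941 ms
Then RT(16) = 274.941 + 164.079 × log₂ 16 = 274.941 + 164.079 × 4 ≈ 931.258 ms.

931.3 ms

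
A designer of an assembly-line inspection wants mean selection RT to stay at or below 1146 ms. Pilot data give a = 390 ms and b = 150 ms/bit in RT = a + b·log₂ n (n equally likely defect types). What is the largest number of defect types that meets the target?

32

Set 390 + 150·log₂ n ≤ 1146 → log₂ n ≤ (1146 − 390)/150 = 5.0400.
So n ≤ 2^5.0400 = 32.900; the largest integer n is 32.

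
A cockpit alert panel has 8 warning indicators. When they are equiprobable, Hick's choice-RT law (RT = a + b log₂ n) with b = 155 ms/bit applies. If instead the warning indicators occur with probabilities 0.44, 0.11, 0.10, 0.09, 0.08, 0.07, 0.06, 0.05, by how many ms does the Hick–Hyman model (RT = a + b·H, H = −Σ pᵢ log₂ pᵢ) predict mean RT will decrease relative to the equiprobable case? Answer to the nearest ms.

72 ms

The RT saving is b·ΔH. Equiprobable H₀ = log₂(8) = 3.0000 bits; with the given probabilities H = 2.5360 bits.
b·(H₀ − H) = 155 × (3.0000 − 2.5360) = 71.92 ms.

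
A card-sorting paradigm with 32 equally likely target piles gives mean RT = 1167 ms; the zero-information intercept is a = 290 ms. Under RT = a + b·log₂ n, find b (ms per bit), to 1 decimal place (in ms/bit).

175.4 ms/bit

32 alternatives carry log₂ 32 = 5 bits; the choice cost is 1167 − 290 = 877 ms, so b = 877/5 = 175.400 ms/bit.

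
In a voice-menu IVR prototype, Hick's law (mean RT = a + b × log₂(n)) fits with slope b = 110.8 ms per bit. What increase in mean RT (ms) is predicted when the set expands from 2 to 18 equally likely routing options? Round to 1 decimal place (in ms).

351.2 ms

The intercept a cancels: ΔRT = b·(log₂ n₂ − log₂ n₁) = b·log₂(n₂/n₁).
log₂(18) − log₂(2) = 4.1699 − 1 = 3.1699.
ΔRT = 110.8 × 3.1699 = 351.228 ms.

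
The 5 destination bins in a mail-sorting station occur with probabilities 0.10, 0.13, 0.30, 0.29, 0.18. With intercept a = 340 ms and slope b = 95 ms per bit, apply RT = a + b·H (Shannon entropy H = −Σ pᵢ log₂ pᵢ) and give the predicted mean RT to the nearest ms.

H = 0.10·log₂(1/0.10) + 0.13·log₂(1/0.13) + 0.30·log₂(1/0.30) + 0.29·log₂(1/0.29) + 0.18·log₂(1/0.18) = 2.1991 bits.
RT = 340 + 95 × 2.1991 = 548.92 ms.

549 ms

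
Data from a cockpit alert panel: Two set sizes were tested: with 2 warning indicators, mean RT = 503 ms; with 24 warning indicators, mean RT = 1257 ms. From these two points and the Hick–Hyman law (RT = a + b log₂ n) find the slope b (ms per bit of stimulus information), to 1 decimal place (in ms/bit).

b = (RT₂ − RT₁)/(log₂ n₂ − log₂ n₁) = (1257 − 503)/(4.5850 − 1) = 210.323 ms/bit.

210.3 ms/bit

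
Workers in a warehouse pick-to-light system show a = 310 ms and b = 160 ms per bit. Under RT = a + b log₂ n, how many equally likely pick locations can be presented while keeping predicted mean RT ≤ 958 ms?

16

Set 310 + 160·log₂ n ≤ 958 → log₂ n ≤ (958 − 310)/160 = 4.0500.
So n ≤ 2^4.0500 = 16.564; the largest integer n is 16.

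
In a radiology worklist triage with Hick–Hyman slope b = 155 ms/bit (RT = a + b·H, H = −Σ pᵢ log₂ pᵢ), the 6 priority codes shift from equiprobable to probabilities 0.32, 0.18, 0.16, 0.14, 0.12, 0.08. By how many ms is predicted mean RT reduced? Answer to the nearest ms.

Equiprobable entropy H₀ = log₂ 6 = 2.5850 bits.
Skewed entropy H = −Σ pᵢ log₂ pᵢ = 2.4500 bits.
ΔRT = b·(H₀ − H) = 155 × 0.1349 = 20.91 ms.

21 ms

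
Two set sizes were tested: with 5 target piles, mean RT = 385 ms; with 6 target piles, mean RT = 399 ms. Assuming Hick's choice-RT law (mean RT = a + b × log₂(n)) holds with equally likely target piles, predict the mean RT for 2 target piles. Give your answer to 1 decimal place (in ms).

314.6 ms

With log₂ n on the abscissa the relation is linear; from the two conditions:
  b = (399 − 385) / (log₂ 6 − log₂ 5) = 14 / (2.5850 − 2.3219) = 53.225 ms/bit
  a = 385 − 53.225 × 2.3219 = 261.415 ms
Then RT(2) = 261.415 + 53.225 × log₂ 2 = 261.415 + 53.225 × 1 ≈ 314.640 ms.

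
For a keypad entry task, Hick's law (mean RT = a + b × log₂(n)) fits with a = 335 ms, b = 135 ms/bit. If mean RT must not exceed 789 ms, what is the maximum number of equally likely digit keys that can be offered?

10

Set 335 + 135·log₂ n ≤ 789 → log₂ n ≤ (789 − 335)/135 = 3.3630.
So n ≤ 2^3.3630 = 10.289; the largest integer n is 10.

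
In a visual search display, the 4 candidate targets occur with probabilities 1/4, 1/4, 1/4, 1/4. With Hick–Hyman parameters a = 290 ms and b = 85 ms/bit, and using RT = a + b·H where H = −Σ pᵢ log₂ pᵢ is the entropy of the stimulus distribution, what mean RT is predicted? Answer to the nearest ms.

H = −Σ pᵢ log₂ pᵢ = 0.25·2 + 0.25·2 + 0.25·2 + 0.25·2 = 2.000 bits.
RT = 290 + 85 × 2.000 = 460.00 ms.

460 ms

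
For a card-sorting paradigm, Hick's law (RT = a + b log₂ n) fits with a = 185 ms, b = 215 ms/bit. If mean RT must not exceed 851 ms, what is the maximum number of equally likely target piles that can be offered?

8

Information budget: (851 − 185)/215 = 3.0977 bits, so n ≤ 2^3.0977 = 8.560 → at most 8.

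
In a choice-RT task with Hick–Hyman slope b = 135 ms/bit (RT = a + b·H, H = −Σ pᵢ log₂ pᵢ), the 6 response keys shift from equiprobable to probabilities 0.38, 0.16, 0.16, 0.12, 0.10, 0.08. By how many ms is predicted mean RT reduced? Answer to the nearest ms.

Equiprobable entropy H₀ = log₂ 6 = 2.5850 bits.
Skewed entropy H = −Σ pᵢ log₂ pᵢ = 2.3673 bits.
ΔRT = b·(H₀ − H) = 135 × 0.2177 = 29.39 ms.

29 ms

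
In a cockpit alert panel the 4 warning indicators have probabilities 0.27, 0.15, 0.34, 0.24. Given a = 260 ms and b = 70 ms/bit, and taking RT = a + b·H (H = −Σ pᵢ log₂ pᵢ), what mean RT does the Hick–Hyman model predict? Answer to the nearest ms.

Entropy contributions −pᵢ log₂ pᵢ: 0.5100, 0.4105, 0.5292, 0.4941; sum H = 1.9439 bits.
RT = a + bH = 260 + 70·1.9439 = 396.07 ms.

396 ms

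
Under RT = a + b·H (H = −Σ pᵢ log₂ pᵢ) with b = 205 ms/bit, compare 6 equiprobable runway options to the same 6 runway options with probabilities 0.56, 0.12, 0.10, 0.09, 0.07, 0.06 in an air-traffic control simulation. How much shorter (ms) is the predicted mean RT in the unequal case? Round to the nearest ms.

121 ms

The RT saving is b·ΔH. Equiprobable H₀ = log₂(6) = 2.5850 bits; with the given probabilities H = 1.9924 bits.
b·(H₀ − H) = 205 × (2.5850 − 1.9924) = 121.47 ms.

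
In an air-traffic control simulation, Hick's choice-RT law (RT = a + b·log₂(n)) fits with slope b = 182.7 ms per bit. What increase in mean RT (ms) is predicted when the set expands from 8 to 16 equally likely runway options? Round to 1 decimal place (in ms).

182.7 ms

The intercept a cancels: ΔRT = b·(log₂ n₂ − log₂ n₁) = b·log₂(n₂/n₁).
log₂(16) − log₂(8) = log₂(16/8) = log₂(2) = 1.
ΔRT = 182.7 × 1.0000 = 182.700 ms.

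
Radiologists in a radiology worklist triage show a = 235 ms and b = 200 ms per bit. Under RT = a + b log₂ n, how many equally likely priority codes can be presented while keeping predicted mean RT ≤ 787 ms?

6

200·log₂ n ≤ 787 − 235 = 552, giving log₂ n ≤ 2.7600 and n ≤ 6.774. The largest whole number is 6.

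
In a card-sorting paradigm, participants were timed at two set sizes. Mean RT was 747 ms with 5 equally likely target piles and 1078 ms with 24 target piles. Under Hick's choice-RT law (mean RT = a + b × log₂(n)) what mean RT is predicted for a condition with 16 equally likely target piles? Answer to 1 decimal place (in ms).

Fit slope and intercept:
  b = (1078 − 747) / (log₂ 24 − log₂ 5) = 331 / (4.5850 − 2.3219) = 146.264 ms/bit
  a = 747 − 146.264 × 2.3219 = 407.386 ms
Then RT(16) = 407.386 + 146.264 × log₂ 16 = 407.386 + 146.264 × 4 ≈ 992.441 ms.

992.4 ms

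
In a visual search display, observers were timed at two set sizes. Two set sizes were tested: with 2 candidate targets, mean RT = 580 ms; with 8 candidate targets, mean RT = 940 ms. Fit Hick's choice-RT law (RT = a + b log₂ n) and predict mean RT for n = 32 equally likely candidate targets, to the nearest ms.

RT is linear in log₂ n, so two points fix the line:
  b = (940 − 580) / (log₂ 8 − log₂ 2) = 360 / (3 − 1) = 180 ms/bit
  a = 580 − 180 × 1 = 400 ms
Then RT(32) = 400 + 180 × log₂ 32 = 400 + 180 × 5 ≈ 1300.000 ms.

1300 ms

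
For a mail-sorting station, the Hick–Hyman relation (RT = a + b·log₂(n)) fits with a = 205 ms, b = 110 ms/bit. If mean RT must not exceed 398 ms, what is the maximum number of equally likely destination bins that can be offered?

3

Information budget: (398 − 205)/110 = 1.7545 bits, so n ≤ 2^1.7545 = 3.374 → at most 3.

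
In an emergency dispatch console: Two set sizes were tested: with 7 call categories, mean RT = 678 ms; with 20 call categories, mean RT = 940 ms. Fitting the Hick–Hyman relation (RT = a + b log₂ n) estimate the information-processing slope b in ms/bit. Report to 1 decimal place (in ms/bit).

Slope: b = (940 − 678) / (log₂ 20 − log₂ 7) = 262/1.5146 = 172.986 ms/bit.

173.0 ms/bit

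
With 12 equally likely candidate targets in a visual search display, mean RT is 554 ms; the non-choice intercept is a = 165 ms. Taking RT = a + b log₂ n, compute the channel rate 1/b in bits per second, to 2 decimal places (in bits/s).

b = (554 − 165)/log₂ 12 = 389/3.5850 = 108.509 ms per bit = 0.10851 s/bit; the reciprocal is 9.216 bits/s.

9.22 bits/s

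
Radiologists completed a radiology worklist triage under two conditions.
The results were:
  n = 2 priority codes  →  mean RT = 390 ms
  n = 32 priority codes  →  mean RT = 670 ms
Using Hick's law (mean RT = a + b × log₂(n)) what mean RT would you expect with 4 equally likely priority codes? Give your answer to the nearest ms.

460 ms

With log₂ n on the abscissa the relation is linear; from the two conditions:
  b = (670 − 390) / (log₂ 32 − log₂ 2) = 280 / (5 − 1) = 70 ms/bit
  a = 390 − 70 × 1 = 320 ms
Then RT(4) = 320 + 70 × log₂ 4 = 320 + 70 × 2 ≈ 460.000 ms.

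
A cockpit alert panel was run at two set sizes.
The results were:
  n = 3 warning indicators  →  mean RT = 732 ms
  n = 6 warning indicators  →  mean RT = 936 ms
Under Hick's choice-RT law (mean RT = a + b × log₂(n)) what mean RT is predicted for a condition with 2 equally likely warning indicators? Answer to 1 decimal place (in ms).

With log₂ n on the abscissa the relation is linear; from the two conditions:
  b = (936 − 732) / (log₂ 6 − log₂ 3) = 204 / (2.5850 − 1.5850) = 204.000 ms/bit
  a = 732 − 204.000 × 1.5850 = 408.668 ms
Then RT(2) = 408.668 + 204.000 × log₂ 2 = 408.668 + 204.000 × 1 ≈ 612.668 ms.

612.7 ms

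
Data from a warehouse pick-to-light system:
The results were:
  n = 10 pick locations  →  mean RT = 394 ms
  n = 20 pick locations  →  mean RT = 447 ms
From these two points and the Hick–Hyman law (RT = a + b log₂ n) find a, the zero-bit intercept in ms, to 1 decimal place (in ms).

The slope on a log₂ axis is (447 − 394) / (4.3219 − 3.3219) = 53.000 ms/bit.
Intercept: a = 394 − 53.000·log₂(10) = 217.938 ms.

217.9 ms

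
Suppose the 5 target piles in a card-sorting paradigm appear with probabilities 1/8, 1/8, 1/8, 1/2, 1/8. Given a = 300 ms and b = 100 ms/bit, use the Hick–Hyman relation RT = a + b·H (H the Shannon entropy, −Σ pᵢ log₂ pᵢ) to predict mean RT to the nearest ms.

500 ms

H = −Σ pᵢ log₂ pᵢ = 0.125·3 + 0.125·3 + 0.125·3 + 0.5·1 + 0.125·3 = 2.000 bits.
RT = 300 + 100 × 2.000 = 500.00 ms.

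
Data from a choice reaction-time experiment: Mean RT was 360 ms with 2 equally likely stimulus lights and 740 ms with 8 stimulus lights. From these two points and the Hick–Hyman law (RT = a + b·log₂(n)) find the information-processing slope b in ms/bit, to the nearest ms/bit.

b = (RT₂ − RT₁)/(log₂ n₂ − log₂ n₁) = (740 − 360)/(3 − 1) = 190 ms/bit.

190 ms/bit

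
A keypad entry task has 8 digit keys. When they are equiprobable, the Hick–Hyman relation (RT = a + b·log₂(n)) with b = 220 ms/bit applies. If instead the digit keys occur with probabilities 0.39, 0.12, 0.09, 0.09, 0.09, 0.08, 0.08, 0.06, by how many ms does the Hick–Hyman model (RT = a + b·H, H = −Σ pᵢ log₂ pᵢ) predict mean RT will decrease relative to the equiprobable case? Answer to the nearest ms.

The RT saving is b·ΔH. Equiprobable H₀ = log₂(8) = 3.0000 bits; with the given probabilities H = 2.6614 bits.
b·(H₀ − H) = 220 × (3.0000 − 2.6614) = 74.50 ms.

74 ms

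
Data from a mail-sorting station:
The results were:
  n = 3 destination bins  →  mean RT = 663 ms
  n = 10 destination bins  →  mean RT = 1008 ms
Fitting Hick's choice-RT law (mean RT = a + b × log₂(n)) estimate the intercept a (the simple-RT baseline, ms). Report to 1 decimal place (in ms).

348.2 ms

b = (RT₂ − RT₁)/(log₂ n₂ − log₂ n₁) = (1008 − 663)/(3.3219 − 1.5850) = 198.622 ms/bit.
a = RT₁ − b·log₂ n₁ = 663 − 198.622 × 1.5850 = 348.191 ms.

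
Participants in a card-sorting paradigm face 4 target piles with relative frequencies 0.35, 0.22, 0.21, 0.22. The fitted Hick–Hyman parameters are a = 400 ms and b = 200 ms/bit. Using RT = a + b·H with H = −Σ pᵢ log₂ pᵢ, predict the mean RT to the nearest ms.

H = 0.35·log₂(1/0.35) + 0.22·log₂(1/0.22) + 0.21·log₂(1/0.21) + 0.22·log₂(1/0.22) = 1.9641 bits.
RT = 400 + 200 × 1.9641 = 792.81 ms.

793 ms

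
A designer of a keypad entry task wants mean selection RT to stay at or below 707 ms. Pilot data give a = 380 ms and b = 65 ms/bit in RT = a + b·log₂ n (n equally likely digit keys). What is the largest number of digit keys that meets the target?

Set 380 + 65·log₂ n ≤ 707 → log₂ n ≤ (707 − 380)/65 = 5.0308.
So n ≤ 2^5.0308 = 32.690; the largest integer n is 32.

32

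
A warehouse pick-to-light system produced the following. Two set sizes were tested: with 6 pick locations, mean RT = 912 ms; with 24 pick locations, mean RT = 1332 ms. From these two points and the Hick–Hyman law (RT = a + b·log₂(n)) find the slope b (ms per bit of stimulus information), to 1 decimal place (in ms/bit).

210.0 ms/bit

Slope: b = (1332 − 912) / (log₂ 24 − log₂ 6) = 420/2.0000 = 210.000 ms/bit.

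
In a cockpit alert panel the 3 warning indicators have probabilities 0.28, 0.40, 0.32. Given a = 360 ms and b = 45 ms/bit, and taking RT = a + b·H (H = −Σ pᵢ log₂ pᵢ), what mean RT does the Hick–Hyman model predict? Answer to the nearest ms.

431 ms

Entropy contributions −pᵢ log₂ pᵢ: 0.5142, 0.5288, 0.5260; sum H = 1.5690 bits.
RT = a + bH = 360 + 45·1.5690 = 430.61 ms.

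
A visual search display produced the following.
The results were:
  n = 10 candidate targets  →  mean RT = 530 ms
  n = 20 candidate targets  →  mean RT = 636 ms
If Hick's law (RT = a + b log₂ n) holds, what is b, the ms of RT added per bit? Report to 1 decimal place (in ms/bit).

106.0 ms/bit

b = (RT₂ − RT₁)/(log₂ n₂ − log₂ n₁) = (636 − 530)/(4.3219 − 3.3219) = 106.000 ms/bit.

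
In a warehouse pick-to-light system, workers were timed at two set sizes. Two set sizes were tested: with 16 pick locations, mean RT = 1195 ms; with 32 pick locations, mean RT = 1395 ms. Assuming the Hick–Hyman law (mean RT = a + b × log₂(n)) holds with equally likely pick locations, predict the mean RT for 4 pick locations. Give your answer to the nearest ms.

795 ms

Solve the two-equation system in a and b:
  b = (1395 − 1195) / (log₂ 32 − log₂ 16) = 200 / (5 − 4) = 200 ms/bit
  a = 1195 − 200 × 4 = 395 ms
Then RT(4) = 395 + 200 × log₂ 4 = 395 + 200 × 2 ≈ 795.000 ms.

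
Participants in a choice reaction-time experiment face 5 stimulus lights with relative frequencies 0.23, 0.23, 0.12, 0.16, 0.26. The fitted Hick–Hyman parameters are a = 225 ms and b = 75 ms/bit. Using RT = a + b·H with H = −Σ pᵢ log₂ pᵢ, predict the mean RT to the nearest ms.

Entropy contributions −pᵢ log₂ pᵢ: 0.4877, 0.4877, 0.3671, 0.4230, 0.5053; sum H = 2.2707 bits.
RT = a + bH = 225 + 75·2.2707 = 395.30 ms.

395 ms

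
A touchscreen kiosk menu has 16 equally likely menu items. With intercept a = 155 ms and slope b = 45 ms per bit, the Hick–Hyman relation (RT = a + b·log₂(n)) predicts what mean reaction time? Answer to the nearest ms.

335 ms

log₂(16) = 4 bits, so RT = 155 + 45 × 4 ≈ 335.000 ms.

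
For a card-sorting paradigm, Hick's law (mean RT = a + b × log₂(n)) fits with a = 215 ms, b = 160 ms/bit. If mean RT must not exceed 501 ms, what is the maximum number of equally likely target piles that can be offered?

Information budget: (501 − 215)/160 = 1.7875 bits, so n ≤ 2^1.7875 = 3.452 → at most 3.

3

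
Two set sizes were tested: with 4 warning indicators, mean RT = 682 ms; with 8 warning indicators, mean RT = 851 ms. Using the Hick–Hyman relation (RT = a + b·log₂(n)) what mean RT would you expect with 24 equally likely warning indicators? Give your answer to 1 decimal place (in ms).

1118.9 ms

Solve the two-equation system in a and b:
  b = (851 − 682) / (log₂ 8 − log₂ 4) = 169 / (3 − 2) = 169.000 ms/bit
  a = 682 − 169.000 × 2 = 344.000 ms
Then RT(24) = 344.000 + 169.000 × log₂ 24 = 344.000 + 169.000 × 4.5850 ≈ 1118.859 ms.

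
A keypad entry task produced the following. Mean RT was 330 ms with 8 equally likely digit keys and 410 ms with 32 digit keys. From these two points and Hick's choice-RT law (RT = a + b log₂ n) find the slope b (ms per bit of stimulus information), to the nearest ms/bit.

40 ms/bit

The slope on a log₂ axis is (410 − 330) / (5 − 3) = 40 ms/bit.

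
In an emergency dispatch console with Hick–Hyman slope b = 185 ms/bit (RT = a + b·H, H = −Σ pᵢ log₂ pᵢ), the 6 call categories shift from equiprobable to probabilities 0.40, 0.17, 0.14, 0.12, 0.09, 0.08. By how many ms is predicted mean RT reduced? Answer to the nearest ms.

The RT saving is b·ΔH. Equiprobable H₀ = log₂(6) = 2.5850 bits; with the given probabilities H = 2.3317 bits.
b·(H₀ − H) = 185 × (2.5850 − 2.3317) = 46.85 ms.

47 ms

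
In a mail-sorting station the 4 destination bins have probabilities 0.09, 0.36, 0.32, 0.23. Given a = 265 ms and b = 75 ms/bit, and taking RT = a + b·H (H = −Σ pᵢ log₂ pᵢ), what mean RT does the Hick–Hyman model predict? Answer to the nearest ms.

Entropy contributions −pᵢ log₂ pᵢ: 0.3127, 0.5306, 0.5260, 0.4877; sum H = 1.8570 bits.
RT = a + bH = 265 + 75·1.8570 = 404.27 ms.

404 ms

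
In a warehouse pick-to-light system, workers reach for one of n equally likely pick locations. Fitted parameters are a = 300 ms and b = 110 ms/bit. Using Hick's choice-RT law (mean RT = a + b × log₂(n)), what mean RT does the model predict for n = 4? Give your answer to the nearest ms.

log₂(4) = 2 bits, so RT = 300 + 110 × 2 ≈ 520.000 ms.

520 ms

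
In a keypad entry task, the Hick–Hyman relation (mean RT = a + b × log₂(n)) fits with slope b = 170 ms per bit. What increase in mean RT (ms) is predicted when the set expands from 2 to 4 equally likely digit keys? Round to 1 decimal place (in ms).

ΔRT = (a + b log₂ n₂) − (a + b log₂ n₁) = b·(log₂ n₂ − log₂ n₁).
log₂(4) − log₂(2) = log₂(4/2) = log₂(2) = 1.
ΔRT = 170 × 1.0000 = 170.000 ms.

170.0 ms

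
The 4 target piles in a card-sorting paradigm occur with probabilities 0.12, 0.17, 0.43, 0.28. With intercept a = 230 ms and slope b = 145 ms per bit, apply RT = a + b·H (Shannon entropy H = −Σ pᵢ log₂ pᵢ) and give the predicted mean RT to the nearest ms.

497 ms

Entropy contributions −pᵢ log₂ pᵢ: 0.3671, 0.4346, 0.5236, 0.5142; sum H = 1.8394 bits.
RT = a + bH = 230 + 145·1.8394 = 496.72 ms.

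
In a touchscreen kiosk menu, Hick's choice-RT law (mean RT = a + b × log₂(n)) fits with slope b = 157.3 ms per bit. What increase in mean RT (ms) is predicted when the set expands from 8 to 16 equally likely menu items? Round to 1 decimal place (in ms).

Only the slope matters, since a is common to both: ΔRT = b·log₂(n₂/n₁).
log₂(16) − log₂(8) = log₂(16/8) = log₂(2) = 1.
ΔRT = 157.3 × 1.0000 = 157.300 ms.

157.3 ms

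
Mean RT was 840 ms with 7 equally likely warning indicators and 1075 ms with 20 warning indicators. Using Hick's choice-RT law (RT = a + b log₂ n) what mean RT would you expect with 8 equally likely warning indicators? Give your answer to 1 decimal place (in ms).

Fit slope and intercept:
  b = (1075 − 840) / (log₂ 20 − log₂ 7) = 235 / (4.3219 − 2.8074) = 155.159 ms/bit
  a = 840 − 155.159 × 2.8074 = 404.413 ms
Then RT(8) = 404.413 + 155.159 × log₂ 8 = 404.413 + 155.159 × 3 ≈ 869.891 ms.

869.9 ms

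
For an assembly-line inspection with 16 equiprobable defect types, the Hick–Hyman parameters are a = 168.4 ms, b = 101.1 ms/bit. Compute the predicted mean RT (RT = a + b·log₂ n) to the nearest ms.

573 ms

log₂(16) = 4 bits, so RT = 168.4 + 101.1 × 4 ≈ 572.800 ms.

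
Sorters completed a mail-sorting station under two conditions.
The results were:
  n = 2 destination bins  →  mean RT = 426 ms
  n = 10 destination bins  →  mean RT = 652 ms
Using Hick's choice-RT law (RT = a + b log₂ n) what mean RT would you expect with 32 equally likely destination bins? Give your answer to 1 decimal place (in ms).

Fit slope and intercept:
  b = (652 − 426) / (log₂ 10 − log₂ 2) = 226 / (3.3219 − 1) = 97.333 ms/bit
  a = 426 − 97.333 × 1 = 328.667 ms
Then RT(32) = 328.667 + 97.333 × log₂ 32 = 328.667 + 97.333 × 5 ≈ 815.332 ms.

815.3 ms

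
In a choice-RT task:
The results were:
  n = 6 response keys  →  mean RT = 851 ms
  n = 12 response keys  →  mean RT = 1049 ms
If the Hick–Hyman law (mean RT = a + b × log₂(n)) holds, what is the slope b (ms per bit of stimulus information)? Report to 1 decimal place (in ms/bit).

Slope: b = (1049 − 851) / (log₂ 12 − log₂ 6) = 198/1.0000 = 198.000 ms/bit.

198.0 ms/bit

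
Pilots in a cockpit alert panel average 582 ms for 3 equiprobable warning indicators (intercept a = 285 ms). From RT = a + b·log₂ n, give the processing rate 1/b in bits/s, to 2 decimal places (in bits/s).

5.34 bits/s

b = (582 − 285)/log₂ 3 = 297/1.5850 = 187.386 ms per bit = 0.18739 s/bit; the reciprocal is 5.337 bits/s.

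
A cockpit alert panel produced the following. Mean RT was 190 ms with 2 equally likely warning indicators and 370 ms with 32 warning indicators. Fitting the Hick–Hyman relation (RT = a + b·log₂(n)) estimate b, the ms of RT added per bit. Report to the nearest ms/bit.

45 ms/bit

b = (RT₂ − RT₁)/(log₂ n₂ − log₂ n₁) = (370 − 190)/(5 − 1) = 45 ms/bit.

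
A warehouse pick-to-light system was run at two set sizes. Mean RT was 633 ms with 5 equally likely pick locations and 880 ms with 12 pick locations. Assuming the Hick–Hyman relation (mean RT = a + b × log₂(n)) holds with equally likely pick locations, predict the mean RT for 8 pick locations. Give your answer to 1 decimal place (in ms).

RT is linear in log₂ n, so two points fix the line:
  b = (880 − 633) / (log₂ 12 − log₂ 5) = 247 / (3.5850 − 2.3219) = 195.561 ms/bit
  a = 633 − 195.561 × 2.3219 = 178.922 ms
Then RT(8) = 178.922 + 195.561 × log₂ 8 = 178.922 + 195.561 × 3 ≈ 765.604 ms.

765.6 ms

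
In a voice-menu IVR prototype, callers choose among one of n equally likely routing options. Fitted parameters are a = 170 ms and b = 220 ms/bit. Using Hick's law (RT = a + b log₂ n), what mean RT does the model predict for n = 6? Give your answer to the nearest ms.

log₂(6) = 2.5850 bits, so RT = 170 + 220 × 2.5850 ≈ 738.692 ms.

739 ms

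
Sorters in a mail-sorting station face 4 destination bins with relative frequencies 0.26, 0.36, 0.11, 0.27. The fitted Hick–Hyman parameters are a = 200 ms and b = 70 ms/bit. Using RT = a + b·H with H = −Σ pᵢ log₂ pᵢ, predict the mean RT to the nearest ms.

333 ms

Entropy contributions −pᵢ log₂ pᵢ: 0.5053, 0.5306, 0.3503, 0.5100; sum H = 1.8962 bits.
RT = a + bH = 200 + 70·1.8962 = 332.73 ms.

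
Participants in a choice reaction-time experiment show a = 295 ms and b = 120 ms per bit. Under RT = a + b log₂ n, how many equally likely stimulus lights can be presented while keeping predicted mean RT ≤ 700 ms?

10

Set 295 + 120·log₂ n ≤ 700 → log₂ n ≤ (700 − 295)/120 = 3.3750.
So n ≤ 2^3.3750 = 10.375; the largest integer n is 10.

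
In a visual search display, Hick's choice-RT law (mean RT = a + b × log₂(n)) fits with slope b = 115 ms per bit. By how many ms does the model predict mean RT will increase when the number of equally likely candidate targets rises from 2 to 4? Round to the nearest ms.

115 ms

Only the slope matters, since a is common to both: ΔRT = b·log₂(n₂/n₁).
log₂(4) − log₂(2) = log₂(4/2) = log₂(2) = 1.
ΔRT = 115 × 1.0000 = 115.000 ms.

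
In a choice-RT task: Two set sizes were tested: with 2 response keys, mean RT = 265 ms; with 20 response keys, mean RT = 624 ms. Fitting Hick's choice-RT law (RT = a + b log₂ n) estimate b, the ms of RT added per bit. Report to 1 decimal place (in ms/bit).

Slope: b = (624 − 265) / (log₂ 20 − log₂ 2) = 359/3.3219 = 108.070 ms/bit.

108.1 ms/bit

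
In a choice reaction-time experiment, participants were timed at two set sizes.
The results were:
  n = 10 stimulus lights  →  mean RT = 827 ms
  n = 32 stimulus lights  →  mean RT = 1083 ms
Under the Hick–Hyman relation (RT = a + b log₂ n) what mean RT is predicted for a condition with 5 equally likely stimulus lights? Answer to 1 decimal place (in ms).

With log₂ n on the abscissa the relation is linear; from the two conditions:
  b = (1083 − 827) / (log₂ 32 − log₂ 10) = 256 / (5 − 3.3219) = 152.556 ms/bit
  a = 827 − 152.556 × 3.3219 = 320.220 ms
Then RT(5) = 320.220 + 152.556 × log₂ 5 = 320.220 + 152.556 × 2.3219 ≈ 674.444 ms.

674.4 ms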